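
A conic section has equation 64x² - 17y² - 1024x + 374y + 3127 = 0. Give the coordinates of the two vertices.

(8, 3) and (8, 19)

Group: 64(x² - 16x) -17(y² - 22y) = -3127
Complete the square: 64(x - 8)² -17(y - 11)² = -3127 + 4096 - 2057 = -1088
Divide by -1088: (y - 11)²/64 - (x - 8)²/17 = 1
Hyperbola, center (8, 11), transverse axis vertical; a² = 64, b² = 17.
a = 8. Vertices at (h, k ± a).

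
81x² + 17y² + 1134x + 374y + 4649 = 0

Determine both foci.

(-7, -19) and (-7, -3)

Group: 81(x² + 14x) + 17(y² + 22y) = -4649
81(x + 7)² + 17(y + 11)² = -4649 + 3969 + 2057 = 1377
Divide through by 1377 to get (x + 7)²/17 + (y + 11)²/81 = 1.
Ellipse, center (-7, -11), major axis vertical; a² = 81, b² = 17.
c² = a² - b² = 81 - 17 = 64, so c = 8.
Foci lie on the vertical axis through the center: (h, k ± c).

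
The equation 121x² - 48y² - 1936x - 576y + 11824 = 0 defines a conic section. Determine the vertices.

Collect terms: 121(x² - 16x) -48(y² + 12y) = -11824
Complete the square in x and y: 121(x - 8)² -48(y + 6)² = -11824 + 7744 - 1728 = -5808
Dividing both sides by -5808: (y + 6)²/121 - (x - 8)²/48 = 1
Hyperbola, center (8, -6), transverse axis vertical; a² = 121, b² = 48.
a = 11. Vertices at (h, k ± a).

(8, -17) and (8, 5)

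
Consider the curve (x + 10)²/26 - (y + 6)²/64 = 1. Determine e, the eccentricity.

Center (-10, -6). The positive term is the x-term, so the transverse axis is horizontal; a² = 26, b² = 64.
c² = a² + b² = 90, so c = 3√10.
e = c/a = 3√10/√26 = 3√65/13.

e = 3√65/13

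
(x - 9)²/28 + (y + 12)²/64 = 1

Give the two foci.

(9, -18) and (9, -6)

Center (9, -12). The larger denominator 64 sits under the y-term, so the major axis is vertical; a² = 64, b² = 28.
c² = a² - b² = 64 - 28 = 36, so c = 6.
Foci lie on the vertical axis through the center: (h, k ± c).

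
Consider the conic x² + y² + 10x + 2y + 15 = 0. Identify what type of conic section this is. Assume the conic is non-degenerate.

No xy term. Coefficients of x² and y² are A = 1, C = 1.
A = C (same sign) ⇒ circle.

circle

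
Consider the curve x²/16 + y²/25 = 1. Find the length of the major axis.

10

Center (0, 0). The larger denominator 25 sits under the y-term, so the major axis is vertical; a² = 25, b² = 16.
a² = 25 so a = 5; the major axis has length 2a = 10.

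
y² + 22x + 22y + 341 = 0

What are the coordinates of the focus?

Only y is squared. Complete the square in y: (y + 11)² = -22(x + 10).
Vertex (-10, -11); 4p = -22 so p = -11/2. Opens left.
Focus is p units from the vertex along the axis: (h + p, k).

(-31/2, -11)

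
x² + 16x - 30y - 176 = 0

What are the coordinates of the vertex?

(-8, -8)

Only x is squared. Complete the square in x: (x + 8)² = 30(y + 8).
Vertex (-8, -8); 4p = 30 so p = 15/2. Opens up.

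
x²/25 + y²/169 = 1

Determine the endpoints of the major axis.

Center (0, 0). The larger denominator 169 sits under the y-term, so the major axis is vertical; a² = 169, b² = 25.
a = 13. Vertices at (h, k ± a).

(0, -13) and (0, 13)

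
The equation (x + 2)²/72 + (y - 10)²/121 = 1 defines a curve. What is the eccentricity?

Center (-2, 10). The larger denominator 121 sits under the y-term, so the major axis is vertical; a² = 121, b² = 72.
c² = a² - b² = 49, so c = 7.
e = c/a = 7/11.

e = 7/11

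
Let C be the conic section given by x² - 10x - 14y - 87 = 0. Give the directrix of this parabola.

y = -23/2

Only x is squared. Complete the square in x: (x - 5)² = 14(y + 8).
Vertex (5, -8); 4p = 14 so p = 7/2. Opens up.
Directrix is the horizontal line y = k − p = -8 − (7/2) = -23/2.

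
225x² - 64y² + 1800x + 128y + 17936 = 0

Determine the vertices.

(-4, -14) and (-4, 16)

Group the x- and y-terms: 225(x² + 8x) -64(y² - 2y) = -17936
225(x + 4)² -64(y - 1)² = -17936 + 3600 - 64 = -14400
Dividing both sides by -14400: (y - 1)²/225 - (x + 4)²/64 = 1
Hyperbola, center (-4, 1), transverse axis vertical; a² = 225, b² = 64.
a = 15. Vertices at (h, k ± a).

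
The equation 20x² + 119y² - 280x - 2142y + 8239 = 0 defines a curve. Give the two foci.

(7 - 3√11, 9) and (7 + 3√11, 9)

Group the x- and y-terms: 20(x² - 14x) + 119(y² - 18y) = -8239
Completing the square gives 20(x - 7)² + 119(y - 9)² = -8239 + 980 + 9639 = 2380.
Divide through by 2380 to get (x - 7)²/119 + (y - 9)²/20 = 1.
Ellipse, center (7, 9), major axis horizontal; a² = 119, b² = 20.
c² = a² - b² = 119 - 20 = 99, so c = 3√11.
Foci lie on the horizontal axis through the center: (h ± c, k).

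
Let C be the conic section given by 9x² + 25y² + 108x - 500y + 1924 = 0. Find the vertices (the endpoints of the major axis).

(-16, 10) and (4, 10)

Rearranging, 9(x² + 12x) + 25(y² - 20y) = -1924.
Complete the square in x and y: 9(x + 6)² + 25(y - 10)² = -1924 + 324 + 2500 = 900
Divide by 900: (x + 6)²/100 + (y - 10)²/36 = 1
Ellipse, center (-6, 10), major axis horizontal; a² = 100, b² = 36.
a = 10. Vertices at (h ± a, k).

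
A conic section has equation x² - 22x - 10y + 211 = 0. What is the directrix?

Only x is squared. Complete the square in x: (x - 11)² = 10(y - 9).
Vertex (11, 9); 4p = 10 so p = 5/2. Opens up.
Directrix is the horizontal line y = k − p = 9 − (5/2) = 13/2.

y = 13/2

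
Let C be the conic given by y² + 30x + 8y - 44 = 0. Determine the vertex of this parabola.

(2, -4)

Only y is squared. Complete the square in y: (y + 4)² = -30(x - 2).
Vertex (2, -4); 4p = -30 so p = -15/2. Opens left.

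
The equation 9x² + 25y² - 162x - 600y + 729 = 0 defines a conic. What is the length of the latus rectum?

72/5

Rearranging, 9(x² - 18x) + 25(y² - 24y) = -729.
Completing the square gives 9(x - 9)² + 25(y - 12)² = -729 + 729 + 3600 = 3600.
Divide through by 3600 to get (x - 9)²/400 + (y - 12)²/144 = 1.
Ellipse, center (9, 12), major axis horizontal; a² = 400, b² = 144.
Latus rectum length = 2b²/a = 2·144/20 = 72/5.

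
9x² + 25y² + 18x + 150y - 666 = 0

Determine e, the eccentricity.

e = 4/5

Group the x- and y-terms: 9(x² + 2x) + 25(y² + 6y) = 666
Complete the square: 9(x + 1)² + 25(y + 3)² = 666 + 9 + 225 = 900
Dividing both sides by 900: (x + 1)²/100 + (y + 3)²/36 = 1
Ellipse, center (-1, -3), major axis horizontal; a² = 100, b² = 36.
c² = a² - b² = 64, so c = 8.
e = c/a = 8/10 = 4/5.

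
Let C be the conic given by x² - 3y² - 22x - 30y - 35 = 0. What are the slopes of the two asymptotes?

(x² - 22x) -3(y² + 10y) = 35
Complete the square: (x - 11)² -3(y + 5)² = 35 + 121 - 75 = 81
Divide by 81: (x - 11)²/81 - (y + 5)²/27 = 1
Hyperbola, center (11, -5), transverse axis horizontal; a² = 81, b² = 27.
For a horizontal hyperbola the asymptotes have slope ±b/a.
Here that is ±3√3/9 = ±√3/3.

√3/3 and -√3/3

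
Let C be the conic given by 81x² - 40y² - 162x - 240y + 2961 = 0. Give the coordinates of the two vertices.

81(x² - 2x) -40(y² + 6y) = -2961
Complete the square: 81(x - 1)² -40(y + 3)² = -2961 + 81 - 360 = -3240
Dividing both sides by -3240: (y + 3)²/81 - (x - 1)²/40 = 1
Hyperbola, center (1, -3), transverse axis vertical; a² = 81, b² = 40.
a = 9. Vertices at (h, k ± a).

(1, -12) and (1, 6)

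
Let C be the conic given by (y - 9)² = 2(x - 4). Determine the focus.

Vertex (4, 9); 4p = 2 so p = 1/2. Opens right.
Focus is p units from the vertex along the axis: (h + p, k).

(9/2, 9)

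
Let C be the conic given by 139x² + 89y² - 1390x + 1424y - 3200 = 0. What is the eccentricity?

e = 5√278/139

Collect terms: 139(x² - 10x) + 89(y² + 16y) = 3200
139(x - 5)² + 89(y + 8)² = 3200 + 3475 + 5696 = 12371
Dividing both sides by 12371: (x - 5)²/89 + (y + 8)²/139 = 1
Ellipse, center (5, -8), major axis vertical; a² = 139, b² = 89.
c² = a² - b² = 50, so c = 5√2.
e = c/a = 5√2/√139 = 5√278/139.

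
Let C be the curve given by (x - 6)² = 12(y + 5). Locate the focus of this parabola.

(6, -2)

Vertex (6, -5); 4p = 12 so p = 3. Opens up.
Focus is p units from the vertex along the axis: (h, k + p).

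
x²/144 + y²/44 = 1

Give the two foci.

(-10, 0) and (10, 0)

Center (0, 0). The larger denominator 144 sits under the x-term, so the major axis is horizontal; a² = 144, b² = 44.
c² = a² - b² = 144 - 44 = 100, so c = 10.
Foci lie on the horizontal axis through the center: (h ± c, k).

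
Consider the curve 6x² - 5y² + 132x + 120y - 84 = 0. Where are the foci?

(-11 - √33, 12) and (-11 + √33, 12)

Collect terms: 6(x² + 22x) -5(y² - 24y) = 84
6(x + 11)² -5(y - 12)² = 84 + 726 - 720 = 90
Divide through by 90 to get (x + 11)²/15 - (y - 12)²/18 = 1.
Hyperbola, center (-11, 12), transverse axis horizontal; a² = 15, b² = 18.
c² = a² + b² = 15 + 18 = 33, so c = √33.
Foci lie on the horizontal axis through the center: (h ± c, k).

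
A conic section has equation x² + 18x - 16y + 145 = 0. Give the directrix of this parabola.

Only x is squared. Complete the square in x: (x + 9)² = 16(y - 4).
Vertex (-9, 4); 4p = 16 so p = 4. Opens up.
Directrix is the horizontal line y = k − p = 4 − (4) = 0.

y = 0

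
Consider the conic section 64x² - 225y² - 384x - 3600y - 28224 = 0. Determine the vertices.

Collect terms: 64(x² - 6x) -225(y² + 16y) = 28224
Completing the square gives 64(x - 3)² -225(y + 8)² = 28224 + 576 - 14400 = 14400.
Divide through by 14400 to get (x - 3)²/225 - (y + 8)²/64 = 1.
Hyperbola, center (3, -8), transverse axis horizontal; a² = 225, b² = 64.
a = 15. Vertices at (h ± a, k).

(-12, -8) and (18, -8)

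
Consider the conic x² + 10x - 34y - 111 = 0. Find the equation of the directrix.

y = -25/2

Only x is squared. Complete the square in x: (x + 5)² = 34(y + 4).
Vertex (-5, -4); 4p = 34 so p = 17/2. Opens up.
Directrix is the horizontal line y = k − p = -4 − (17/2) = -25/2.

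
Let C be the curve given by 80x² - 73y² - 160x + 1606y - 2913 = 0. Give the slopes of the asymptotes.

Group: 80(x² - 2x) -73(y² - 22y) = 2913
80(x - 1)² -73(y - 11)² = 2913 + 80 - 8833 = -5840
Divide by -5840: (y - 11)²/80 - (x - 1)²/73 = 1
Hyperbola, center (1, 11), transverse axis vertical; a² = 80, b² = 73.
For a vertical hyperbola the asymptotes have slope ±a/b.
Here that is ±4√5/√73 = ±4√365/73.

4√365/73 and -4√365/73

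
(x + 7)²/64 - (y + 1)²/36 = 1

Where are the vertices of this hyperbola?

Center (-7, -1). The positive term is the x-term, so the transverse axis is horizontal; a² = 64, b² = 36.
a = 8. Vertices at (h ± a, k).

(-15, -1) and (1, -1)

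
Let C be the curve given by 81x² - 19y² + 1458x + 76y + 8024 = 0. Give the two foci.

(-9, -8) and (-9, 12)

Group: 81(x² + 18x) -19(y² - 4y) = -8024
Complete the square in x and y: 81(x + 9)² -19(y - 2)² = -8024 + 6561 - 76 = -1539
Divide through by -1539 to get (y - 2)²/81 - (x + 9)²/19 = 1.
Hyperbola, center (-9, 2), transverse axis vertical; a² = 81, b² = 19.
c² = a² + b² = 81 + 19 = 100, so c = 10.
Foci lie on the vertical axis through the center: (h, k ± c).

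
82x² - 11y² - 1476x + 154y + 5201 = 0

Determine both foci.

(9 - √93, 7) and (9 + √93, 7)

82(x² - 18x) -11(y² - 14y) = -5201
Completing the square gives 82(x - 9)² -11(y - 7)² = -5201 + 6642 - 539 = 902.
Dividing both sides by 902: (x - 9)²/11 - (y - 7)²/82 = 1
Hyperbola, center (9, 7), transverse axis horizontal; a² = 11, b² = 82.
c² = a² + b² = 11 + 82 = 93, so c = √93.
Foci lie on the horizontal axis through the center: (h ± c, k).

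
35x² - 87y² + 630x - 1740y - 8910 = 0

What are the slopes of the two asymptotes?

√3045/87 and -√3045/87

Group: 35(x² + 18x) -87(y² + 20y) = 8910
Complete the square: 35(x + 9)² -87(y + 10)² = 8910 + 2835 - 8700 = 3045
Divide by 3045: (x + 9)²/87 - (y + 10)²/35 = 1
Hyperbola, center (-9, -10), transverse axis horizontal; a² = 87, b² = 35.
For a horizontal hyperbola the asymptotes have slope ±b/a.
Here that is ±√35/√87 = ±√3045/87.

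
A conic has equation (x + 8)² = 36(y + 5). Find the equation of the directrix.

Vertex (-8, -5); 4p = 36 so p = 9. Opens up.
Directrix is the horizontal line y = k − p = -5 − (9) = -14.

y = -14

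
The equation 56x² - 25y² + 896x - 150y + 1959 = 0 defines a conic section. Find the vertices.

(-13, -3) and (-3, -3)

Collect terms: 56(x² + 16x) -25(y² + 6y) = -1959
Complete the square: 56(x + 8)² -25(y + 3)² = -1959 + 3584 - 225 = 1400
Divide through by 1400 to get (x + 8)²/25 - (y + 3)²/56 = 1.
Hyperbola, center (-8, -3), transverse axis horizontal; a² = 25, b² = 56.
a = 5. Vertices at (h ± a, k).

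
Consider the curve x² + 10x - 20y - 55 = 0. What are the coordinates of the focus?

(-5, 1)

Only x is squared. Complete the square in x: (x + 5)² = 20(y + 4).
Vertex (-5, -4); 4p = 20 so p = 5. Opens up.
Focus is p units from the vertex along the axis: (h, k + p).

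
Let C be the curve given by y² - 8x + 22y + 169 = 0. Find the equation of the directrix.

x = 4

Only y is squared. Complete the square in y: (y + 11)² = 8(x - 6).
Vertex (6, -11); 4p = 8 so p = 2. Opens right.
Directrix is the vertical line x = h − p = 6 − (2) = 4.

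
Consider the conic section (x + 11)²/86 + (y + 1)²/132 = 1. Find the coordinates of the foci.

Center (-11, -1). The larger denominator 132 sits under the y-term, so the major axis is vertical; a² = 132, b² = 86.
c² = a² - b² = 132 - 86 = 46, so c = √46.
Foci lie on the vertical axis through the center: (h, k ± c).

(-11, -1 - √46) and (-11, -1 + √46)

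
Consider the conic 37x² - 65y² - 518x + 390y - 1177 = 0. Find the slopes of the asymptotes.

Rearranging, 37(x² - 14x) -65(y² - 6y) = 1177.
37(x - 7)² -65(y - 3)² = 1177 + 1813 - 585 = 2405
Divide through by 2405 to get (x - 7)²/65 - (y - 3)²/37 = 1.
Hyperbola, center (7, 3), transverse axis horizontal; a² = 65, b² = 37.
For a horizontal hyperbola the asymptotes have slope ±b/a.
Here that is ±√37/√65 = ±√2405/65.

√2405/65 and -√2405/65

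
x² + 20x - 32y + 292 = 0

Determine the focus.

(-10, 14)

Only x is squared. Complete the square in x: (x + 10)² = 32(y - 6).
Vertex (-10, 6); 4p = 32 so p = 8. Opens up.
Focus is p units from the vertex along the axis: (h, k + p).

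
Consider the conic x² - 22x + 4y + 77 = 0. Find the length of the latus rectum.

4

Only x is squared. Complete the square in x: (x - 11)² = -4(y - 11).
Vertex (11, 11); 4p = -4 so p = -1. Opens down.
Latus rectum length = |4p| = 4.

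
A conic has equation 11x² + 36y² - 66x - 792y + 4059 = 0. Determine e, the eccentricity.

e = 5/6

11(x² - 6x) + 36(y² - 22y) = -4059
11(x - 3)² + 36(y - 11)² = -4059 + 99 + 4356 = 396
Dividing both sides by 396: (x - 3)²/36 + (y - 11)²/11 = 1
Ellipse, center (3, 11), major axis horizontal; a² = 36, b² = 11.
c² = a² - b² = 25, so c = 5.
e = c/a = 5/6.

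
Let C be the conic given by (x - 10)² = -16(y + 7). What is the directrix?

y = -3

Vertex (10, -7); 4p = -16 so p = -4. Opens down.
Directrix is the horizontal line y = k − p = -7 − (-4) = -3.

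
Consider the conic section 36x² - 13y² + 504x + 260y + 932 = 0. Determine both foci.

(-7, 3) and (-7, 17)

36(x² + 14x) -13(y² - 20y) = -932
Complete the square in x and y: 36(x + 7)² -13(y - 10)² = -932 + 1764 - 1300 = -468
Divide through by -468 to get (y - 10)²/36 - (x + 7)²/13 = 1.
Hyperbola, center (-7, 10), transverse axis vertical; a² = 36, b² = 13.
c² = a² + b² = 36 + 13 = 49, so c = 7.
Foci lie on the vertical axis through the center: (h, k ± c).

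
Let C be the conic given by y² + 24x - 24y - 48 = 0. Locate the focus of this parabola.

Only y is squared. Complete the square in y: (y - 12)² = -24(x - 8).
Vertex (8, 12); 4p = -24 so p = -6. Opens left.
Focus is p units from the vertex along the axis: (h + p, k).

(2, 12)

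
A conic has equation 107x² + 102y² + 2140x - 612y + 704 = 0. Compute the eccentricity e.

Rearranging, 107(x² + 20x) + 102(y² - 6y) = -704.
107(x + 10)² + 102(y - 3)² = -704 + 10700 + 918 = 10914
Divide through by 10914 to get (x + 10)²/102 + (y - 3)²/107 = 1.
Ellipse, center (-10, 3), major axis vertical; a² = 107, b² = 102.
c² = a² - b² = 5, so c = √5.
e = c/a = √5/√107 = √535/107.

e = √535/107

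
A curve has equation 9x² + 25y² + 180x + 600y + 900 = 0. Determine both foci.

Collect terms: 9(x² + 20x) + 25(y² + 24y) = -900
Complete the square: 9(x + 10)² + 25(y + 12)² = -900 + 900 + 3600 = 3600
Dividing both sides by 3600: (x + 10)²/400 + (y + 12)²/144 = 1
Ellipse, center (-10, -12), major axis horizontal; a² = 400, b² = 144.
c² = a² - b² = 400 - 144 = 256, so c = 16.
Foci lie on the horizontal axis through the center: (h ± c, k).

(-26, -12) and (6, -12)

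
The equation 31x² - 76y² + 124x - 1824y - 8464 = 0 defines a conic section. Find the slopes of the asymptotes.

√589/38 and -√589/38

Group: 31(x² + 4x) -76(y² + 24y) = 8464
31(x + 2)² -76(y + 12)² = 8464 + 124 - 10944 = -2356
Divide through by -2356 to get (y + 12)²/31 - (x + 2)²/76 = 1.
Hyperbola, center (-2, -12), transverse axis vertical; a² = 31, b² = 76.
For a vertical hyperbola the asymptotes have slope ±a/b.
Here that is ±√31/2√19 = ±√589/38.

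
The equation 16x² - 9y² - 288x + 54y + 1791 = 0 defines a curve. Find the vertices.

Group the x- and y-terms: 16(x² - 18x) -9(y² - 6y) = -1791
16(x - 9)² -9(y - 3)² = -1791 + 1296 - 81 = -576
Dividing both sides by -576: (y - 3)²/64 - (x - 9)²/36 = 1
Hyperbola, center (9, 3), transverse axis vertical; a² = 64, b² = 36.
a = 8. Vertices at (h, k ± a).

(9, -5) and (9, 11)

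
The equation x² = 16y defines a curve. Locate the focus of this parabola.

Vertex (0, 0); 4p = 16 so p = 4. Opens up.
Focus is p units from the vertex along the axis: (h, k + p).

(0, 4)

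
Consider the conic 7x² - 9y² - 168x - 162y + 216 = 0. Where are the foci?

Collect terms: 7(x² - 24x) -9(y² + 18y) = -216
7(x - 12)² -9(y + 9)² = -216 + 1008 - 729 = 63
Divide by 63: (x - 12)²/9 - (y + 9)²/7 = 1
Hyperbola, center (12, -9), transverse axis horizontal; a² = 9, b² = 7.
c² = a² + b² = 9 + 7 = 16, so c = 4.
Foci lie on the horizontal axis through the center: (h ± c, k).

(8, -9) and (16, -9)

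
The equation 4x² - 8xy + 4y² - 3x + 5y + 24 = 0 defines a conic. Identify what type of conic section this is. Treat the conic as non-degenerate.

parabola

A = 4, B = -8, C = 4.
Discriminant B² − 4AC = (-8)² − 4·4·4 = 0.
B² − 4AC = 0 ⇒ parabola.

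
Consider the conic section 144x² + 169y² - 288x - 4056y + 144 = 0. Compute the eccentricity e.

e = 5/13

Group: 144(x² - 2x) + 169(y² - 24y) = -144
Completing the square gives 144(x - 1)² + 169(y - 12)² = -144 + 144 + 24336 = 24336.
Divide by 24336: (x - 1)²/169 + (y - 12)²/144 = 1
Ellipse, center (1, 12), major axis horizontal; a² = 169, b² = 144.
c² = a² - b² = 25, so c = 5.
e = c/a = 5/13.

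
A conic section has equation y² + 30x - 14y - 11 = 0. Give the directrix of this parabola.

Only y is squared. Complete the square in y: (y - 7)² = -30(x - 2).
Vertex (2, 7); 4p = -30 so p = -15/2. Opens left.
Directrix is the vertical line x = h − p = 2 − (-15/2) = 19/2.

x = 19/2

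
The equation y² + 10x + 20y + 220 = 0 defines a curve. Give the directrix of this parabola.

Only y is squared. Complete the square in y: (y + 10)² = -10(x + 12).
Vertex (-12, -10); 4p = -10 so p = -5/2. Opens left.
Directrix is the vertical line x = h − p = -12 − (-5/2) = -19/2.

x = -19/2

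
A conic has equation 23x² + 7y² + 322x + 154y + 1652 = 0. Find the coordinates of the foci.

(-7, -11 - 4√2) and (-7, -11 + 4√2)

Group the x- and y-terms: 23(x² + 14x) + 7(y² + 22y) = -1652
Complete the square in x and y: 23(x + 7)² + 7(y + 11)² = -1652 + 1127 + 847 = 322
Dividing both sides by 322: (x + 7)²/14 + (y + 11)²/46 = 1
Ellipse, center (-7, -11), major axis vertical; a² = 46, b² = 14.
c² = a² - b² = 46 - 14 = 32, so c = 4√2.
Foci lie on the vertical axis through the center: (h, k ± c).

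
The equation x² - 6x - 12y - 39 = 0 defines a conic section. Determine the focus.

Only x is squared. Complete the square in x: (x - 3)² = 12(y + 4).
Vertex (3, -4); 4p = 12 so p = 3. Opens up.
Focus is p units from the vertex along the axis: (h, k + p).

(3, -1)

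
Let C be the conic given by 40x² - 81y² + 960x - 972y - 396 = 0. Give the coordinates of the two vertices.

(-21, -6) and (-3, -6)

Group: 40(x² + 24x) -81(y² + 12y) = 396
Complete the square in x and y: 40(x + 12)² -81(y + 6)² = 396 + 5760 - 2916 = 3240
Dividing both sides by 3240: (x + 12)²/81 - (y + 6)²/40 = 1
Hyperbola, center (-12, -6), transverse axis horizontal; a² = 81, b² = 40.
a = 9. Vertices at (h ± a, k).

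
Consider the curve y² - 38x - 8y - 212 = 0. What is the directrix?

x = -31/2

Only y is squared. Complete the square in y: (y - 4)² = 38(x + 6).
Vertex (-6, 4); 4p = 38 so p = 19/2. Opens right.
Directrix is the vertical line x = h − p = -6 − (19/2) = -31/2.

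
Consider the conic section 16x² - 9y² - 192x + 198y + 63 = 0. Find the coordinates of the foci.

Group: 16(x² - 12x) -9(y² - 22y) = -63
16(x - 6)² -9(y - 11)² = -63 + 576 - 1089 = -576
Divide through by -576 to get (y - 11)²/64 - (x - 6)²/36 = 1.
Hyperbola, center (6, 11), transverse axis vertical; a² = 64, b² = 36.
c² = a² + b² = 64 + 36 = 100, so c = 10.
Foci lie on the vertical axis through the center: (h, k ± c).

(6, 1) and (6, 21)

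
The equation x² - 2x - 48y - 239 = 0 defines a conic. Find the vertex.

Only x is squared. Complete the square in x: (x - 1)² = 48(y + 5).
Vertex (1, -5); 4p = 48 so p = 12. Opens up.

(1, -5)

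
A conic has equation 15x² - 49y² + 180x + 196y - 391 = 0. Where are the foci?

(-14, 2) and (2, 2)

Group: 15(x² + 12x) -49(y² - 4y) = 391
Complete the square in x and y: 15(x + 6)² -49(y - 2)² = 391 + 540 - 196 = 735
Dividing both sides by 735: (x + 6)²/49 - (y - 2)²/15 = 1
Hyperbola, center (-6, 2), transverse axis horizontal; a² = 49, b² = 15.
c² = a² + b² = 49 + 15 = 64, so c = 8.
Foci lie on the horizontal axis through the center: (h ± c, k).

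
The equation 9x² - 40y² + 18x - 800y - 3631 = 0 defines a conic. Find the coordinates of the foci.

Collect terms: 9(x² + 2x) -40(y² + 20y) = 3631
Completing the square gives 9(x + 1)² -40(y + 10)² = 3631 + 9 - 4000 = -360.
Divide by -360: (y + 10)²/9 - (x + 1)²/40 = 1
Hyperbola, center (-1, -10), transverse axis vertical; a² = 9, b² = 40.
c² = a² + b² = 9 + 40 = 49, so c = 7.
Foci lie on the vertical axis through the center: (h, k ± c).

(-1, -17) and (-1, -3)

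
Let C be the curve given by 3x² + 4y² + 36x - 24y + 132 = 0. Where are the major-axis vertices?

(-8, 3) and (-4, 3)

Rearranging, 3(x² + 12x) + 4(y² - 6y) = -132.
Complete the square in x and y: 3(x + 6)² + 4(y - 3)² = -132 + 108 + 36 = 12
Divide through by 12 to get (x + 6)²/4 + (y - 3)²/3 = 1.
Ellipse, center (-6, 3), major axis horizontal; a² = 4, b² = 3.
a = 2. Vertices at (h ± a, k).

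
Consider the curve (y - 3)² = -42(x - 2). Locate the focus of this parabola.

Vertex (2, 3); 4p = -42 so p = -21/2. Opens left.
Focus is p units from the vertex along the axis: (h + p, k).

(-17/2, 3)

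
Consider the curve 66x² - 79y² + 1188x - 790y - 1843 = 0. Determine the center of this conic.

(-9, -5)

Group: 66(x² + 18x) -79(y² + 10y) = 1843
Completing the square gives 66(x + 9)² -79(y + 5)² = 1843 + 5346 - 1975 = 5214.
Divide through by 5214 to get (x + 9)²/79 - (y + 5)²/66 = 1.
Hyperbola with center (-9, -5).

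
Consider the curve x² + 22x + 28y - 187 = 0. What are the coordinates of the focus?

Only x is squared. Complete the square in x: (x + 11)² = -28(y - 11).
Vertex (-11, 11); 4p = -28 so p = -7. Opens down.
Focus is p units from the vertex along the axis: (h, k + p).

(-11, 4)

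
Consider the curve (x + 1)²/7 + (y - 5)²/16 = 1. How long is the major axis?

Center (-1, 5). The larger denominator 16 sits under the y-term, so the major axis is vertical; a² = 16, b² = 7.
a² = 16 so a = 4; the major axis has length 2a = 8.

8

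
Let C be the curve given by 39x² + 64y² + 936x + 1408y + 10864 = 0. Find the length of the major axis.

Rearranging, 39(x² + 24x) + 64(y² + 22y) = -10864.
Completing the square gives 39(x + 12)² + 64(y + 11)² = -10864 + 5616 + 7744 = 2496.
Dividing both sides by 2496: (x + 12)²/64 + (y + 11)²/39 = 1
Ellipse, center (-12, -11), major axis horizontal; a² = 64, b² = 39.
a² = 64 so a = 8; the major axis has length 2a = 16.

16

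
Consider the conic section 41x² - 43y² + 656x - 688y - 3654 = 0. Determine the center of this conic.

Rearranging, 41(x² + 16x) -43(y² + 16y) = 3654.
41(x + 8)² -43(y + 8)² = 3654 + 2624 - 2752 = 3526
Dividing both sides by 3526: (x + 8)²/86 - (y + 8)²/82 = 1
Hyperbola with center (-8, -8).

(-8, -8)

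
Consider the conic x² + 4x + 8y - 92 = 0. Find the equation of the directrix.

Only x is squared. Complete the square in x: (x + 2)² = -8(y - 12).
Vertex (-2, 12); 4p = -8 so p = -2. Opens down.
Directrix is the horizontal line y = k − p = 12 − (-2) = 14.

y = 14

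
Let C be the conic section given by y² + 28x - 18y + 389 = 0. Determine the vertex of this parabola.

(-11, 9)

Only y is squared. Complete the square in y: (y - 9)² = -28(x + 11).
Vertex (-11, 9); 4p = -28 so p = -7. Opens left.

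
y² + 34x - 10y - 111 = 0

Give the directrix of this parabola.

x = 25/2

Only y is squared. Complete the square in y: (y - 5)² = -34(x - 4).
Vertex (4, 5); 4p = -34 so p = -17/2. Opens left.
Directrix is the vertical line x = h − p = 4 − (-17/2) = 25/2.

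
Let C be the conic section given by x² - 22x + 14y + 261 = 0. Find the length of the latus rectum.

Only x is squared. Complete the square in x: (x - 11)² = -14(y + 10).
Vertex (11, -10); 4p = -14 so p = -7/2. Opens down.
Latus rectum length = |4p| = 14.

14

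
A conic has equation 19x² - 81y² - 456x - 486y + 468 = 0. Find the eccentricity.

e = 10/9

Rearranging, 19(x² - 24x) -81(y² + 6y) = -468.
Completing the square gives 19(x - 12)² -81(y + 3)² = -468 + 2736 - 729 = 1539.
Divide through by 1539 to get (x - 12)²/81 - (y + 3)²/19 = 1.
Hyperbola, center (12, -3), transverse axis horizontal; a² = 81, b² = 19.
c² = a² + b² = 100, so c = 10.
e = c/a = 10/9.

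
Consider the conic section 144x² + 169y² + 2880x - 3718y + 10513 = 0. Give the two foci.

Collect terms: 144(x² + 20x) + 169(y² - 22y) = -10513
Complete the square in x and y: 144(x + 10)² + 169(y - 11)² = -10513 + 14400 + 20449 = 24336
Divide by 24336: (x + 10)²/169 + (y - 11)²/144 = 1
Ellipse, center (-10, 11), major axis horizontal; a² = 169, b² = 144.
c² = a² - b² = 169 - 144 = 25, so c = 5.
Foci lie on the horizontal axis through the center: (h ± c, k).

(-15, 11) and (-5, 11)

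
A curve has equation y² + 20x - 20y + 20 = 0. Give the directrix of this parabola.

Only y is squared. Complete the square in y: (y - 10)² = -20(x - 4).
Vertex (4, 10); 4p = -20 so p = -5. Opens left.
Directrix is the vertical line x = h − p = 4 − (-5) = 9.

x = 9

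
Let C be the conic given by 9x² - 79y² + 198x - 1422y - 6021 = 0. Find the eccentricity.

Group: 9(x² + 22x) -79(y² + 18y) = 6021
Completing the square gives 9(x + 11)² -79(y + 9)² = 6021 + 1089 - 6399 = 711.
Divide through by 711 to get (x + 11)²/79 - (y + 9)²/9 = 1.
Hyperbola, center (-11, -9), transverse axis horizontal; a² = 79, b² = 9.
c² = a² + b² = 88, so c = 2√22.
e = c/a = 2√22/√79 = 2√1738/79.

e = 2√1738/79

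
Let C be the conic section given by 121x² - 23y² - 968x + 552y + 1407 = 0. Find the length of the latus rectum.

46/11

121(x² - 8x) -23(y² - 24y) = -1407
Complete the square in x and y: 121(x - 4)² -23(y - 12)² = -1407 + 1936 - 3312 = -2783
Divide through by -2783 to get (y - 12)²/121 - (x - 4)²/23 = 1.
Hyperbola, center (4, 12), transverse axis vertical; a² = 121, b² = 23.
Latus rectum length = 2b²/a = 2·23/11 = 46/11.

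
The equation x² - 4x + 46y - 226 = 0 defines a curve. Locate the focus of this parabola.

(2, -13/2)

Only x is squared. Complete the square in x: (x - 2)² = -46(y - 5).
Vertex (2, 5); 4p = -46 so p = -23/2. Opens down.
Focus is p units from the vertex along the axis: (h, k + p).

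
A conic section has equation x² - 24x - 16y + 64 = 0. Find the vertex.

(12, -5)

Only x is squared. Complete the square in x: (x - 12)² = 16(y + 5).
Vertex (12, -5); 4p = 16 so p = 4. Opens up.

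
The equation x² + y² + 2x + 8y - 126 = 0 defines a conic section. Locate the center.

Collect terms: (x² + 2x) + (y² + 8y) = 126
(x + 1)² + (y + 4)² = 126 + 1 + 16 = 143
So (x + 1)² + (y + 4)² = 143.
Circle centered at (-1, -4) with r² = 143.

(-1, -4)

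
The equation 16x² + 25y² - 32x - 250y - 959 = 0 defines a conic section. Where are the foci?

(-5, 5) and (7, 5)

Collect terms: 16(x² - 2x) + 25(y² - 10y) = 959
Complete the square in x and y: 16(x - 1)² + 25(y - 5)² = 959 + 16 + 625 = 1600
Dividing both sides by 1600: (x - 1)²/100 + (y - 5)²/64 = 1
Ellipse, center (1, 5), major axis horizontal; a² = 100, b² = 64.
c² = a² - b² = 100 - 64 = 36, so c = 6.
Foci lie on the horizontal axis through the center: (h ± c, k).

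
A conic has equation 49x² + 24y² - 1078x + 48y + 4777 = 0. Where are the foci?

(11, -6) and (11, 4)

Collect terms: 49(x² - 22x) + 24(y² + 2y) = -4777
49(x - 11)² + 24(y + 1)² = -4777 + 5929 + 24 = 1176
Divide by 1176: (x - 11)²/24 + (y + 1)²/49 = 1
Ellipse, center (11, -1), major axis vertical; a² = 49, b² = 24.
c² = a² - b² = 49 - 24 = 25, so c = 5.
Foci lie on the vertical axis through the center: (h, k ± c).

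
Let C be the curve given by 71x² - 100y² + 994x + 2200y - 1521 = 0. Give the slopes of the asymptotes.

√71/10 and -√71/10

Collect terms: 71(x² + 14x) -100(y² - 22y) = 1521
71(x + 7)² -100(y - 11)² = 1521 + 3479 - 12100 = -7100
Divide through by -7100 to get (y - 11)²/71 - (x + 7)²/100 = 1.
Hyperbola, center (-7, 11), transverse axis vertical; a² = 71, b² = 100.
For a vertical hyperbola the asymptotes have slope ±a/b.
Here that is ±√71/10.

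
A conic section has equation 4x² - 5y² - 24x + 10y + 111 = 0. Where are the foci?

(3, -5) and (3, 7)

Collect terms: 4(x² - 6x) -5(y² - 2y) = -111
Complete the square in x and y: 4(x - 3)² -5(y - 1)² = -111 + 36 - 5 = -80
Divide by -80: (y - 1)²/16 - (x - 3)²/20 = 1
Hyperbola, center (3, 1), transverse axis vertical; a² = 16, b² = 20.
c² = a² + b² = 16 + 20 = 36, so c = 6.
Foci lie on the vertical axis through the center: (h, k ± c).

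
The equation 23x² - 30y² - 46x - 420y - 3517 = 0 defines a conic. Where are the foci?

Collect terms: 23(x² - 2x) -30(y² + 14y) = 3517
23(x - 1)² -30(y + 7)² = 3517 + 23 - 1470 = 2070
Dividing both sides by 2070: (x - 1)²/90 - (y + 7)²/69 = 1
Hyperbola, center (1, -7), transverse axis horizontal; a² = 90, b² = 69.
c² = a² + b² = 90 + 69 = 159, so c = √159.
Foci lie on the horizontal axis through the center: (h ± c, k).

(1 - √159, -7) and (1 + √159, -7)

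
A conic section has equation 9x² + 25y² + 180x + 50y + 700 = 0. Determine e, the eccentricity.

e = 4/5

9(x² + 20x) + 25(y² + 2y) = -700
9(x + 10)² + 25(y + 1)² = -700 + 900 + 25 = 225
Dividing both sides by 225: (x + 10)²/25 + (y + 1)²/9 = 1
Ellipse, center (-10, -1), major axis horizontal; a² = 25, b² = 9.
c² = a² - b² = 16, so c = 4.
e = c/a = 4/5.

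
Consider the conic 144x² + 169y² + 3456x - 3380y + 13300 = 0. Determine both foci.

Group: 144(x² + 24x) + 169(y² - 20y) = -13300
Complete the square: 144(x + 12)² + 169(y - 10)² = -13300 + 20736 + 16900 = 24336
Dividing both sides by 24336: (x + 12)²/169 + (y - 10)²/144 = 1
Ellipse, center (-12, 10), major axis horizontal; a² = 169, b² = 144.
c² = a² - b² = 169 - 144 = 25, so c = 5.
Foci lie on the horizontal axis through the center: (h ± c, k).

(-17, 10) and (-7, 10)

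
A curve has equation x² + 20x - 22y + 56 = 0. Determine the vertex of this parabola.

(-10, -2)

Only x is squared. Complete the square in x: (x + 10)² = 22(y + 2).
Vertex (-10, -2); 4p = 22 so p = 11/2. Opens up.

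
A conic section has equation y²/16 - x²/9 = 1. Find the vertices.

Center (0, 0). The positive term is the y-term, so the transverse axis is vertical; a² = 16, b² = 9.
a = 4. Vertices at (h, k ± a).

(0, -4) and (0, 4)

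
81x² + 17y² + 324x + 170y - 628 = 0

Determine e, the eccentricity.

Group the x- and y-terms: 81(x² + 4x) + 17(y² + 10y) = 628
Completing the square gives 81(x + 2)² + 17(y + 5)² = 628 + 324 + 425 = 1377.
Divide through by 1377 to get (x + 2)²/17 + (y + 5)²/81 = 1.
Ellipse, center (-2, -5), major axis vertical; a² = 81, b² = 17.
c² = a² - b² = 64, so c = 8.
e = c/a = 8/9.

e = 8/9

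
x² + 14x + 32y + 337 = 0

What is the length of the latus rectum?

32

Only x is squared. Complete the square in x: (x + 7)² = -32(y + 9).
Vertex (-7, -9); 4p = -32 so p = -8. Opens down.
Latus rectum length = |4p| = 32.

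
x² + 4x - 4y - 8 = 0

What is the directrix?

y = -4

Only x is squared. Complete the square in x: (x + 2)² = 4(y + 3).
Vertex (-2, -3); 4p = 4 so p = 1. Opens up.
Directrix is the horizontal line y = k − p = -3 − (1) = -4.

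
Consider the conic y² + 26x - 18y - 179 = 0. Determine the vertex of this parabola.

(10, 9)

Only y is squared. Complete the square in y: (y - 9)² = -26(x - 10).
Vertex (10, 9); 4p = -26 so p = -13/2. Opens left.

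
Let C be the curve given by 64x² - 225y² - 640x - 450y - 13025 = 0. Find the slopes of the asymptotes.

Rearranging, 64(x² - 10x) -225(y² + 2y) = 13025.
Complete the square in x and y: 64(x - 5)² -225(y + 1)² = 13025 + 1600 - 225 = 14400
Dividing both sides by 14400: (x - 5)²/225 - (y + 1)²/64 = 1
Hyperbola, center (5, -1), transverse axis horizontal; a² = 225, b² = 64.
For a horizontal hyperbola the asymptotes have slope ±b/a.
Here that is ±8/15.

8/15 and -8/15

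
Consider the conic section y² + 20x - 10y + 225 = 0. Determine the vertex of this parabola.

(-10, 5)

Only y is squared. Complete the square in y: (y - 5)² = -20(x + 10).
Vertex (-10, 5); 4p = -20 so p = -5. Opens left.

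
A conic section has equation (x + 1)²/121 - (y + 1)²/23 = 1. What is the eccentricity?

e = 12/11

Center (-1, -1). The positive term is the x-term, so the transverse axis is horizontal; a² = 121, b² = 23.
c² = a² + b² = 144, so c = 12.
e = c/a = 12/11.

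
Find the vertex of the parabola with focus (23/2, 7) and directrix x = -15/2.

The vertex is the midpoint between the focus and the directrix along the axis of symmetry.
Axis is horizontal (directrix is vertical). Vertex x-coordinate = (23/2 + (-15/2))/2 = 2; y-coordinate = 7.

(2, 7)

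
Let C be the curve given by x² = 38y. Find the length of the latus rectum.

38

Vertex (0, 0); 4p = 38 so p = 19/2. Opens up.
Latus rectum length = |4p| = 38.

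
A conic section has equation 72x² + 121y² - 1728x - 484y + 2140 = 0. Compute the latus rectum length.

144/11

72(x² - 24x) + 121(y² - 4y) = -2140
Complete the square in x and y: 72(x - 12)² + 121(y - 2)² = -2140 + 10368 + 484 = 8712
Divide through by 8712 to get (x - 12)²/121 + (y - 2)²/72 = 1.
Ellipse, center (12, 2), major axis horizontal; a² = 121, b² = 72.
Latus rectum length = 2b²/a = 2·72/11 = 144/11.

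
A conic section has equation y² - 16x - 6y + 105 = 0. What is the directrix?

x = 2

Only y is squared. Complete the square in y: (y - 3)² = 16(x - 6).
Vertex (6, 3); 4p = 16 so p = 4. Opens right.
Directrix is the vertical line x = h − p = 6 − (4) = 2.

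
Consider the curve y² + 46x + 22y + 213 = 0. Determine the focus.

Only y is squared. Complete the square in y: (y + 11)² = -46(x + 2).
Vertex (-2, -11); 4p = -46 so p = -23/2. Opens left.
Focus is p units from the vertex along the axis: (h + p, k).

(-27/2, -11)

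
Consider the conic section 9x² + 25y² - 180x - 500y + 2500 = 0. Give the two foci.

Group: 9(x² - 20x) + 25(y² - 20y) = -2500
Complete the square: 9(x - 10)² + 25(y - 10)² = -2500 + 900 + 2500 = 900
Divide by 900: (x - 10)²/100 + (y - 10)²/36 = 1
Ellipse, center (10, 10), major axis horizontal; a² = 100, b² = 36.
c² = a² - b² = 100 - 36 = 64, so c = 8.
Foci lie on the horizontal axis through the center: (h ± c, k).

(2, 10) and (18, 10)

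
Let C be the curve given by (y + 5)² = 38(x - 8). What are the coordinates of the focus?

(35/2, -5)

Vertex (8, -5); 4p = 38 so p = 19/2. Opens right.
Focus is p units from the vertex along the axis: (h + p, k).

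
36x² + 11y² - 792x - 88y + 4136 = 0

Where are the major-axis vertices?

Group: 36(x² - 22x) + 11(y² - 8y) = -4136
Complete the square in x and y: 36(x - 11)² + 11(y - 4)² = -4136 + 4356 + 176 = 396
Dividing both sides by 396: (x - 11)²/11 + (y - 4)²/36 = 1
Ellipse, center (11, 4), major axis vertical; a² = 36, b² = 11.
a = 6. Vertices at (h, k ± a).

(11, -2) and (11, 10)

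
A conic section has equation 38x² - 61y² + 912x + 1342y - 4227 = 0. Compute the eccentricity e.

Group the x- and y-terms: 38(x² + 24x) -61(y² - 22y) = 4227
38(x + 12)² -61(y - 11)² = 4227 + 5472 - 7381 = 2318
Divide through by 2318 to get (x + 12)²/61 - (y - 11)²/38 = 1.
Hyperbola, center (-12, 11), transverse axis horizontal; a² = 61, b² = 38.
c² = a² + b² = 99, so c = 3√11.
e = c/a = 3√11/√61 = 3√671/61.

e = 3√671/61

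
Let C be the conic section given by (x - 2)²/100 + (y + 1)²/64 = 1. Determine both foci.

Center (2, -1). The larger denominator 100 sits under the x-term, so the major axis is horizontal; a² = 100, b² = 64.
c² = a² - b² = 100 - 64 = 36, so c = 6.
Foci lie on the horizontal axis through the center: (h ± c, k).

(-4, -1) and (8, -1)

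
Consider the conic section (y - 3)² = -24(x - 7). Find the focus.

(1, 3)

Vertex (7, 3); 4p = -24 so p = -6. Opens left.
Focus is p units from the vertex along the axis: (h + p, k).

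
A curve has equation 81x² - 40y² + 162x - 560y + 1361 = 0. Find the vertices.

(-1, -16) and (-1, 2)

Group: 81(x² + 2x) -40(y² + 14y) = -1361
81(x + 1)² -40(y + 7)² = -1361 + 81 - 1960 = -3240
Divide by -3240: (y + 7)²/81 - (x + 1)²/40 = 1
Hyperbola, center (-1, -7), transverse axis vertical; a² = 81, b² = 40.
a = 9. Vertices at (h, k ± a).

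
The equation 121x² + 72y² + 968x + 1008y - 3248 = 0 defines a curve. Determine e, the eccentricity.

Collect terms: 121(x² + 8x) + 72(y² + 14y) = 3248
Complete the square in x and y: 121(x + 4)² + 72(y + 7)² = 3248 + 1936 + 3528 = 8712
Divide through by 8712 to get (x + 4)²/72 + (y + 7)²/121 = 1.
Ellipse, center (-4, -7), major axis vertical; a² = 121, b² = 72.
c² = a² - b² = 49, so c = 7.
e = c/a = 7/11.

e = 7/11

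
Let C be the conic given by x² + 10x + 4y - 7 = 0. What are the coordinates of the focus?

Only x is squared. Complete the square in x: (x + 5)² = -4(y - 8).
Vertex (-5, 8); 4p = -4 so p = -1. Opens down.
Focus is p units from the vertex along the axis: (h, k + p).

(-5, 7)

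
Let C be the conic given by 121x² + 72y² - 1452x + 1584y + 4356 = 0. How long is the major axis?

22

Group: 121(x² - 12x) + 72(y² + 22y) = -4356
Complete the square: 121(x - 6)² + 72(y + 11)² = -4356 + 4356 + 8712 = 8712
Divide by 8712: (x - 6)²/72 + (y + 11)²/121 = 1
Ellipse, center (6, -11), major axis vertical; a² = 121, b² = 72.
a² = 121 so a = 11; the major axis has length 2a = 22.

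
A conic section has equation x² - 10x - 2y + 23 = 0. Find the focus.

(5, -1/2)

Only x is squared. Complete the square in x: (x - 5)² = 2(y + 1).
Vertex (5, -1); 4p = 2 so p = 1/2. Opens up.
Focus is p units from the vertex along the axis: (h, k + p).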